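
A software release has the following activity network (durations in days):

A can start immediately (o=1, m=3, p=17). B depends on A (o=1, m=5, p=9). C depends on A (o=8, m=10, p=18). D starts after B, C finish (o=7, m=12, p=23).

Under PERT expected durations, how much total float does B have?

6 days

te_A = (1 + 4·3 + 17)/6 = 30/6 = 5
te_B = (1 + 4·5 + 9)/6 = 30/6 = 5
te_C = (8 + 4·10 + 18)/6 = 66/6 = 11
te_D = (7 + 4·12 + 23)/6 = 78/6 = 13

Forward pass:
ES_A = 0; EF_A = 5
ES_B = 5; EF_B = 5+5 = 10
ES_C = 5; EF_C = 5+11 = 16
ES_D = max(EF_B=10, EF_C=16) = 16; EF_D = 16+13 = 29
Expected project duration μ = 29 days. Critical path: A → C → D.

Backward pass:
LF_D = 29; LS_D = 29−13 = 16
LF_C = LS_D = 16; LS_C = 16−11 = 5
LF_B = LS_D = 16; LS_B = 16−5 = 11
LF_A = min(LS_B=11, LS_C=5) = 5; LS_A = 5−5 = 0
Slack_B = LS_B − ES_B = 11 − 5 = 6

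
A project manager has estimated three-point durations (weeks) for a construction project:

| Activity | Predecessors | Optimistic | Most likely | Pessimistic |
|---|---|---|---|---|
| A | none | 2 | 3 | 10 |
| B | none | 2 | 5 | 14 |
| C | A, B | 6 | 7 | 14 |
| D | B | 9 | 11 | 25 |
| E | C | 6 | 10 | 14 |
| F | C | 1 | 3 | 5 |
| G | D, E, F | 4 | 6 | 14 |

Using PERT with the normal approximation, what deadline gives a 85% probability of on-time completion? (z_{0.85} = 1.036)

34.3 weeks

te_A = (2 + 4·3 + 10)/6 = 24/6 = 4; σ²_A = ((10−2)/6)² = 1.778
te_B = (2 + 4·5 + 14)/6 = 36/6 = 6; σ²_B = ((14−2)/6)² = 4.000
te_C = (6 + 4·7 + 14)/6 = 48/6 = 8; σ²_C = ((14−6)/6)² = 1.778
te_D = (9 + 4·11 + 25)/6 = 78/6 = 13; σ²_D = ((25−9)/6)² = 7.111
te_E = (6 + 4·10 + 14)/6 = 60/6 = 10; σ²_E = ((14−6)/6)² = 1.778
te_F = (1 + 4·3 + 5)/6 = 18/6 = 3; σ²_F = ((5−1)/6)² = 0.444
te_G = (4 + 4·6 + 14)/6 = 42/6 = 7; σ²_G = ((14−4)/6)² = 2.778

Forward pass:
ES_A = 0; EF_A = 4
ES_B = 0; EF_B = 6
ES_C = max(EF_A=4, EF_B=6) = 6; EF_C = 6+8 = 14
ES_D = 6; EF_D = 6+13 = 19
ES_E = 14; EF_E = 14+10 = 24
ES_F = 14; EF_F = 14+3 = 17
ES_G = max(EF_D=19, EF_E=24, EF_F=17) = 24; EF_G = 24+7 = 31
Expected project duration μ = 31 weeks. Critical path: B → C → E → G.

Variance along critical path = 4.000 + 1.778 + 1.778 + 2.778 = 10.333; σ = 3.215 weeks.
D = μ + z·σ = 31 + 1.036·3.215 = 34.3 weeks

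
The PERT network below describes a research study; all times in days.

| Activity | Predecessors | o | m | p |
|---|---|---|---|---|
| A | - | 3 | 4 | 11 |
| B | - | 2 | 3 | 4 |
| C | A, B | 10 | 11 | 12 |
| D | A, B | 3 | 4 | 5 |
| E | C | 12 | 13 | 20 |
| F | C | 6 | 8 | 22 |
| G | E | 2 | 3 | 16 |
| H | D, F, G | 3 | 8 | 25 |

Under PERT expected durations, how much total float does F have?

te_A = (3 + 4·4 + 11)/6 = 30/6 = 5
te_B = (2 + 4·3 + 4)/6 = 18/6 = 3
te_C = (10 + 4·11 + 12)/6 = 66/6 = 11
te_D = (3 + 4·4 + 5)/6 = 24/6 = 4
te_E = (12 + 4·13 + 20)/6 = 84/6 = 14
te_F = (6 + 4·8 + 22)/6 = 60/6 = 10
te_G = (2 + 4·3 + 16)/6 = 30/6 = 5
te_H = (3 + 4·8 + 25)/6 = 60/6 = 10

Forward pass:
ES_A = 0; EF_A = 5
ES_B = 0; EF_B = 3
ES_C = max(EF_A=5, EF_B=3) = 5; EF_C = 5+11 = 16
ES_D = max(EF_A=5, EF_B=3) = 5; EF_D = 5+4 = 9
ES_E = 16; EF_E = 16+14 = 30
ES_F = 16; EF_F = 16+10 = 26
ES_G = 30; EF_G = 30+5 = 35
ES_H = max(EF_D=9, EF_F=26, EF_G=35) = 35; EF_H = 35+10 = 45
Expected project duration μ = 45 days. Critical path: A → C → E → G → H.

Backward pass:
LF_H = 45; LS_H = 45−10 = 35
LF_G = LS_H = 35; LS_G = 35−5 = 30
LF_F = LS_H = 35; LS_F = 35−10 = 25
LF_E = LS_G = 30; LS_E = 30−14 = 16
LF_D = LS_H = 35; LS_D = 35−4 = 31
LF_C = min(LS_E=16, LS_F=25) = 16; LS_C = 16−11 = 5
LF_B = min(LS_C=5, LS_D=31) = 5; LS_B = 5−3 = 2
LF_A = min(LS_C=5, LS_D=31) = 5; LS_A = 5−5 = 0
Slack_F = LS_F − ES_F = 25 − 16 = 9

9 days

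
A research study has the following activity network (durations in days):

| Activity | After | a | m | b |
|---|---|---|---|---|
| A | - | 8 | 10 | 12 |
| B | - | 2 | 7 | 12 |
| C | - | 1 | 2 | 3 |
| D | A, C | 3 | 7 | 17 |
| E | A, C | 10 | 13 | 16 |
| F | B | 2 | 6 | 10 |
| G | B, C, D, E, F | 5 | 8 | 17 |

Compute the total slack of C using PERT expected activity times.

8 days

te_A = (8 + 4·10 + 12)/6 = 60/6 = 10
te_B = (2 + 4·7 + 12)/6 = 42/6 = 7
te_C = (1 + 4·2 + 3)/6 = 12/6 = 2
te_D = (3 + 4·7 + 17)/6 = 48/6 = 8
te_E = (10 + 4·13 + 16)/6 = 78/6 = 13
te_F = (2 + 4·6 + 10)/6 = 36/6 = 6
te_G = (5 + 4·8 + 17)/6 = 54/6 = 9

Forward pass:
ES_A = 0; EF_A = 10
ES_B = 0; EF_B = 7
ES_C = 0; EF_C = 2
ES_D = max(EF_A=10, EF_C=2) = 10; EF_D = 10+8 = 18
ES_E = max(EF_A=10, EF_C=2) = 10; EF_E = 10+13 = 23
ES_F = 7; EF_F = 7+6 = 13
ES_G = max(EF_B=7, EF_C=2, EF_D=18, EF_E=23, EF_F=13) = 23; EF_G = 23+9 = 32
Expected project duration μ = 32 days. Critical path: A → E → G.

Backward pass:
LF_G = 32; LS_G = 32−9 = 23
LF_F = LS_G = 23; LS_F = 23−6 = 17
LF_E = LS_G = 23; LS_E = 23−13 = 10
LF_D = LS_G = 23; LS_D = 23−8 = 15
LF_C = min(LS_D=15, LS_E=10, LS_G=23) = 10; LS_C = 10−2 = 8
LF_B = min(LS_F=17, LS_G=23) = 17; LS_B = 17−7 = 10
LF_A = min(LS_D=15, LS_E=10) = 10; LS_A = 10−10 = 0
Slack_C = LS_C − ES_C = 8 − 0 = 8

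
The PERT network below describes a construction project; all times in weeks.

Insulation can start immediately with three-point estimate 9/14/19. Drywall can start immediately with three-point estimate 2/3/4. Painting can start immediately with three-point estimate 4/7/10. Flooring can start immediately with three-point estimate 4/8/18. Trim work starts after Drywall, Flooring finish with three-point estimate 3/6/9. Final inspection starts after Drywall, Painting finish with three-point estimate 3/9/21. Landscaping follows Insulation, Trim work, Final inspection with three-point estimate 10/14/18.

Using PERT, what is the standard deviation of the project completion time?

3.43 weeks

te_Insulation = (9 + 4·14 + 19)/6 = 84/6 = 14; σ²_Insulation = ((19−9)/6)² = 2.778
te_Drywall = (2 + 4·3 + 4)/6 = 18/6 = 3; σ²_Drywall = ((4−2)/6)² = 0.111
te_Painting = (4 + 4·7 + 10)/6 = 42/6 = 7; σ²_Painting = ((10−4)/6)² = 1.000
te_Flooring = (4 + 4·8 + 18)/6 = 54/6 = 9; σ²_Flooring = ((18−4)/6)² = 5.444
te_Trim work = (3 + 4·6 + 9)/6 = 36/6 = 6; σ²_Trim work = ((9−3)/6)² = 1.000
te_Final inspection = (3 + 4·9 + 21)/6 = 60/6 = 10; σ²_Final inspection = ((21−3)/6)² = 9.000
te_Landscaping = (10 + 4·14 + 18)/6 = 84/6 = 14; σ²_Landscaping = ((18−10)/6)² = 1.778

Forward pass:
ES_Insulation = 0; EF_Insulation = 14
ES_Drywall = 0; EF_Drywall = 3
ES_Painting = 0; EF_Painting = 7
ES_Flooring = 0; EF_Flooring = 9
ES_Trim work = max(EF_Drywall=3, EF_Flooring=9) = 9; EF_Trim work = 9+6 = 15
ES_Final inspection = max(EF_Drywall=3, EF_Painting=7) = 7; EF_Final inspection = 7+10 = 17
ES_Landscaping = max(EF_Insulation=14, EF_Trim work=15, EF_Final inspection=17) = 17; EF_Landscaping = 17+14 = 31
Expected project duration μ = 31 weeks. Critical path: Painting → Final inspection → Landscaping.

Variance along critical path = 1.000 + 9.000 + 1.778 = 11.778
σ = √11.778 = 3.432 weeks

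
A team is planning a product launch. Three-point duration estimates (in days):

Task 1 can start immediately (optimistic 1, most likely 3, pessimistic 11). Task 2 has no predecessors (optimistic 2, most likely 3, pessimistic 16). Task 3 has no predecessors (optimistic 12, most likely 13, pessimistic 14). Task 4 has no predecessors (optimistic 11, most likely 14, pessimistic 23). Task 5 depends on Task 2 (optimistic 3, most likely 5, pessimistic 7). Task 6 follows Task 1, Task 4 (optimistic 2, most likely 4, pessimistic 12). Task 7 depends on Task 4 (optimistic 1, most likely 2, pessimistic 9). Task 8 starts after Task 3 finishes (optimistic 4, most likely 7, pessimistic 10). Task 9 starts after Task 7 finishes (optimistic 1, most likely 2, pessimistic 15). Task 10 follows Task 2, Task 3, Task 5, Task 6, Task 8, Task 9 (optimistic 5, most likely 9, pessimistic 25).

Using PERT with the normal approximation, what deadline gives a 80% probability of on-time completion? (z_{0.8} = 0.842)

37.0 days

te_Task 1 = (1 + 4·3 + 11)/6 = 24/6 = 4; σ²_Task 1 = ((11−1)/6)² = 2.778
te_Task 2 = (2 + 4·3 + 16)/6 = 30/6 = 5; σ²_Task 2 = ((16−2)/6)² = 5.444
te_Task 3 = (12 + 4·13 + 14)/6 = 78/6 = 13; σ²_Task 3 = ((14−12)/6)² = 0.111
te_Task 4 = (11 + 4·14 + 23)/6 = 90/6 = 15; σ²_Task 4 = ((23−11)/6)² = 4.000
te_Task 5 = (3 + 4·5 + 7)/6 = 30/6 = 5; σ²_Task 5 = ((7−3)/6)² = 0.444
te_Task 6 = (2 + 4·4 + 12)/6 = 30/6 = 5; σ²_Task 6 = ((12−2)/6)² = 2.778
te_Task 7 = (1 + 4·2 + 9)/6 = 18/6 = 3; σ²_Task 7 = ((9−1)/6)² = 1.778
te_Task 8 = (4 + 4·7 + 10)/6 = 42/6 = 7; σ²_Task 8 = ((10−4)/6)² = 1.000
te_Task 9 = (1 + 4·2 + 15)/6 = 24/6 = 4; σ²_Task 9 = ((15−1)/6)² = 5.444
te_Task 10 = (5 + 4·9 + 25)/6 = 66/6 = 11; σ²_Task 10 = ((25−5)/6)² = 11.111

Forward pass:
ES_Task 1 = 0; EF_Task 1 = 4
ES_Task 2 = 0; EF_Task 2 = 5
ES_Task 3 = 0; EF_Task 3 = 13
ES_Task 4 = 0; EF_Task 4 = 15
ES_Task 5 = 5; EF_Task 5 = 5+5 = 10
ES_Task 6 = max(EF_Task 1=4, EF_Task 4=15) = 15; EF_Task 6 = 15+5 = 20
ES_Task 7 = 15; EF_Task 7 = 15+3 = 18
ES_Task 8 = 13; EF_Task 8 = 13+7 = 20
ES_Task 9 = 18; EF_Task 9 = 18+4 = 22
ES_Task 10 = max(EF_Task 2=5, EF_Task 3=13, EF_Task 5=10, EF_Task 6=20, EF_Task 8=20, EF_Task 9=22) = 22; EF_Task 10 = 22+11 = 33
Expected project duration μ = 33 days. Critical path: Task 4 → Task 7 → Task 9 → Task 10.

Variance along critical path = 4.000 + 1.778 + 5.444 + 11.111 = 22.333; σ = 4.726 days.
D = μ + z·σ = 33 + 0.842·4.726 = 37.0 days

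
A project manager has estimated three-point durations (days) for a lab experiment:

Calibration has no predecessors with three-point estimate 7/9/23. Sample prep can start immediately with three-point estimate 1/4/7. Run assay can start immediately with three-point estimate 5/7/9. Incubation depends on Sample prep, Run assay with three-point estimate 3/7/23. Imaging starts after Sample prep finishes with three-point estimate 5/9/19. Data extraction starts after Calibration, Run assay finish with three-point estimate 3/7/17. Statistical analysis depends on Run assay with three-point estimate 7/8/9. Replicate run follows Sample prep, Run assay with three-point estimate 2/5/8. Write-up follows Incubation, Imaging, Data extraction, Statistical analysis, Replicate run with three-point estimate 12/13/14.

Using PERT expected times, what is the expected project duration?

32 days

te_Calibration = (7 + 4·9 + 23)/6 = 66/6 = 11
te_Sample prep = (1 + 4·4 + 7)/6 = 24/6 = 4
te_Run assay = (5 + 4·7 + 9)/6 = 42/6 = 7
te_Incubation = (3 + 4·7 + 23)/6 = 54/6 = 9
te_Imaging = (5 + 4·9 + 19)/6 = 60/6 = 10
te_Data extraction = (3 + 4·7 + 17)/6 = 48/6 = 8
te_Statistical analysis = (7 + 4·8 + 9)/6 = 48/6 = 8
te_Replicate run = (2 + 4·5 + 8)/6 = 30/6 = 5
te_Write-up = (12 + 4·13 + 14)/6 = 78/6 = 13

Forward pass:
ES_Calibration = 0; EF_Calibration = 11
ES_Sample prep = 0; EF_Sample prep = 4
ES_Run assay = 0; EF_Run assay = 7
ES_Incubation = max(EF_Sample prep=4, EF_Run assay=7) = 7; EF_Incubation = 7+9 = 16
ES_Imaging = 4; EF_Imaging = 4+10 = 14
ES_Data extraction = max(EF_Calibration=11, EF_Run assay=7) = 11; EF_Data extraction = 11+8 = 19
ES_Statistical analysis = 7; EF_Statistical analysis = 7+8 = 15
ES_Replicate run = max(EF_Sample prep=4, EF_Run assay=7) = 7; EF_Replicate run = 7+5 = 12
ES_Write-up = max(EF_Incubation=16, EF_Imaging=14, EF_Data extraction=19, EF_Statistical analysis=15, EF_Replicate run=12) = 19; EF_Write-up = 19+13 = 32
Expected project duration μ = 32 days. Critical path: Calibration → Data extraction → Write-up.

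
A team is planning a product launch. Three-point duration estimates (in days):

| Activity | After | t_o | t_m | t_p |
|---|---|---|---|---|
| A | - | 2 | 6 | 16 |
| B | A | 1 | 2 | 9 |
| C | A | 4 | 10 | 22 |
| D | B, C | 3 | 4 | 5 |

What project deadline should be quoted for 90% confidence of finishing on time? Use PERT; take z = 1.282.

te_A = (2 + 4·6 + 16)/6 = 42/6 = 7; σ²_A = ((16−2)/6)² = 5.444
te_B = (1 + 4·2 + 9)/6 = 18/6 = 3; σ²_B = ((9−1)/6)² = 1.778
te_C = (4 + 4·10 + 22)/6 = 66/6 = 11; σ²_C = ((22−4)/6)² = 9.000
te_D = (3 + 4·4 + 5)/6 = 24/6 = 4; σ²_D = ((5−3)/6)² = 0.111

Forward pass:
ES_A = 0; EF_A = 7
ES_B = 7; EF_B = 7+3 = 10
ES_C = 7; EF_C = 7+11 = 18
ES_D = max(EF_B=10, EF_C=18) = 18; EF_D = 18+4 = 22
Expected project duration μ = 22 days. Critical path: A → C → D.

Variance along critical path = 5.444 + 9.000 + 0.111 = 14.556; σ = 3.815 days.
D = μ + z·σ = 22 + 1.282·3.815 = 26.9 days

26.9 days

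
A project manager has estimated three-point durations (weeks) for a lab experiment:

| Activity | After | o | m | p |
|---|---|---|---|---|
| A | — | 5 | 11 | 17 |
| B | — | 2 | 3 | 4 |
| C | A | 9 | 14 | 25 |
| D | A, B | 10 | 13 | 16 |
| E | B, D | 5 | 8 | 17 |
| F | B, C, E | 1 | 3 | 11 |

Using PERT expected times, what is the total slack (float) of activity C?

te_A = (5 + 4·11 + 17)/6 = 66/6 = 11
te_B = (2 + 4·3 + 4)/6 = 18/6 = 3
te_C = (9 + 4·14 + 25)/6 = 90/6 = 15
te_D = (10 + 4·13 + 16)/6 = 78/6 = 13
te_E = (5 + 4·8 + 17)/6 = 54/6 = 9
te_F = (1 + 4·3 + 11)/6 = 24/6 = 4

Forward pass:
ES_A = 0; EF_A = 11
ES_B = 0; EF_B = 3
ES_C = 11; EF_C = 11+15 = 26
ES_D = max(EF_A=11, EF_B=3) = 11; EF_D = 11+13 = 24
ES_E = max(EF_B=3, EF_D=24) = 24; EF_E = 24+9 = 33
ES_F = max(EF_B=3, EF_C=26, EF_E=33) = 33; EF_F = 33+4 = 37
Expected project duration μ = 37 weeks. Critical path: A → D → E → F.

Backward pass:
LF_F = 37; LS_F = 37−4 = 33
LF_E = LS_F = 33; LS_E = 33−9 = 24
LF_D = LS_E = 24; LS_D = 24−13 = 11
LF_C = LS_F = 33; LS_C = 33−15 = 18
LF_B = min(LS_D=11, LS_E=24, LS_F=33) = 11; LS_B = 11−3 = 8
LF_A = min(LS_C=18, LS_D=11) = 11; LS_A = 11−11 = 0
Slack_C = LS_C − ES_C = 18 − 11 = 7

7 weeks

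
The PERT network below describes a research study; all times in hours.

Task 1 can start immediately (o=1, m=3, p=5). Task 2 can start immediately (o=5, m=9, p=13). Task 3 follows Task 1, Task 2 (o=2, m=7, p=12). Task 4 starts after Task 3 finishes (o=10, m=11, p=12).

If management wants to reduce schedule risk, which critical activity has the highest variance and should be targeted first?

Task 3

te_Task 1 = (1 + 4·3 + 5)/6 = 18/6 = 3; σ²_Task 1 = ((5−1)/6)² = 0.444
te_Task 2 = (5 + 4·9 + 13)/6 = 54/6 = 9; σ²_Task 2 = ((13−5)/6)² = 1.778
te_Task 3 = (2 + 4·7 + 12)/6 = 42/6 = 7; σ²_Task 3 = ((12−2)/6)² = 2.778
te_Task 4 = (10 + 4·11 + 12)/6 = 66/6 = 11; σ²_Task 4 = ((12−10)/6)² = 0.111

Forward pass:
ES_Task 1 = 0; EF_Task 1 = 3
ES_Task 2 = 0; EF_Task 2 = 9
ES_Task 3 = max(EF_Task 1=3, EF_Task 2=9) = 9; EF_Task 3 = 9+7 = 16
ES_Task 4 = 16; EF_Task 4 = 16+11 = 27
Expected project duration μ = 27 hours. Critical path: Task 2 → Task 3 → Task 4.

Variances on critical path: σ²_Task 2=1.778, σ²_Task 3=2.778, σ²_Task 4=0.111.
Largest is σ²_Task 3 = 2.778.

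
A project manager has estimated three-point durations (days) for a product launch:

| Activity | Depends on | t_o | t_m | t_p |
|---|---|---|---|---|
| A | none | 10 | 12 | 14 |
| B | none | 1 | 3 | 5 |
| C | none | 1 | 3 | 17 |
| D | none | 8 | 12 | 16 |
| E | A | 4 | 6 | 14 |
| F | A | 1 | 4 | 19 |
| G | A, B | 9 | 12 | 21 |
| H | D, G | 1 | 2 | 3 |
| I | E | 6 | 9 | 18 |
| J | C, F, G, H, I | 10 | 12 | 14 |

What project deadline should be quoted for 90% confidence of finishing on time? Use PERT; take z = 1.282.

te_A = (10 + 4·12 + 14)/6 = 72/6 = 12; σ²_A = ((14−10)/6)² = 0.444
te_B = (1 + 4·3 + 5)/6 = 18/6 = 3; σ²_B = ((5−1)/6)² = 0.444
te_C = (1 + 4·3 + 17)/6 = 30/6 = 5; σ²_C = ((17−1)/6)² = 7.111
te_D = (8 + 4·12 + 16)/6 = 72/6 = 12; σ²_D = ((16−8)/6)² = 1.778
te_E = (4 + 4·6 + 14)/6 = 42/6 = 7; σ²_E = ((14−4)/6)² = 2.778
te_F = (1 + 4·4 + 19)/6 = 36/6 = 6; σ²_F = ((19−1)/6)² = 9.000
te_G = (9 + 4·12 + 21)/6 = 78/6 = 13; σ²_G = ((21−9)/6)² = 4.000
te_H = (1 + 4·2 + 3)/6 = 12/6 = 2; σ²_H = ((3−1)/6)² = 0.111
te_I = (6 + 4·9 + 18)/6 = 60/6 = 10; σ²_I = ((18−6)/6)² = 4.000
te_J = (10 + 4·12 + 14)/6 = 72/6 = 12; σ²_J = ((14−10)/6)² = 0.444

Forward pass:
ES_A = 0; EF_A = 12
ES_B = 0; EF_B = 3
ES_C = 0; EF_C = 5
ES_D = 0; EF_D = 12
ES_E = 12; EF_E = 12+7 = 19
ES_F = 12; EF_F = 12+6 = 18
ES_G = max(EF_A=12, EF_B=3) = 12; EF_G = 12+13 = 25
ES_H = max(EF_D=12, EF_G=25) = 25; EF_H = 25+2 = 27
ES_I = 19; EF_I = 19+10 = 29
ES_J = max(EF_C=5, EF_F=18, EF_G=25, EF_H=27, EF_I=29) = 29; EF_J = 29+12 = 41
Expected project duration μ = 41 days. Critical path: A → E → I → J.

Variance along critical path = 0.444 + 2.778 + 4.000 + 0.444 = 7.667; σ = 2.769 days.
D = μ + z·σ = 41 + 1.282·2.769 = 44.5 days

44.5 days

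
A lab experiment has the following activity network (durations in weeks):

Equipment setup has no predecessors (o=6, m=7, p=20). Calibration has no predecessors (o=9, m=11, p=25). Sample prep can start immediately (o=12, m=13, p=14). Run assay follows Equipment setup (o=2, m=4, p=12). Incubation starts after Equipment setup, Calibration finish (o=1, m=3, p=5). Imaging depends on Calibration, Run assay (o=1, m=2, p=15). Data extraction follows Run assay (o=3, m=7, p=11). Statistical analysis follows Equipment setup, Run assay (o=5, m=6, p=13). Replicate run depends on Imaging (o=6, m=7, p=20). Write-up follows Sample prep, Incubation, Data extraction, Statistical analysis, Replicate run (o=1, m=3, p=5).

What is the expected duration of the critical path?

30 weeks

te_Equipment setup = (6 + 4·7 + 20)/6 = 54/6 = 9
te_Calibration = (9 + 4·11 + 25)/6 = 78/6 = 13
te_Sample prep = (12 + 4·13 + 14)/6 = 78/6 = 13
te_Run assay = (2 + 4·4 + 12)/6 = 30/6 = 5
te_Incubation = (1 + 4·3 + 5)/6 = 18/6 = 3
te_Imaging = (1 + 4·2 + 15)/6 = 24/6 = 4
te_Data extraction = (3 + 4·7 + 11)/6 = 42/6 = 7
te_Statistical analysis = (5 + 4·6 + 13)/6 = 42/6 = 7
te_Replicate run = (6 + 4·7 + 20)/6 = 54/6 = 9
te_Write-up = (1 + 4·3 + 5)/6 = 18/6 = 3

Forward pass:
ES_Equipment setup = 0; EF_Equipment setup = 9
ES_Calibration = 0; EF_Calibration = 13
ES_Sample prep = 0; EF_Sample prep = 13
ES_Run assay = 9; EF_Run assay = 9+5 = 14
ES_Incubation = max(EF_Equipment setup=9, EF_Calibration=13) = 13; EF_Incubation = 13+3 = 16
ES_Imaging = max(EF_Calibration=13, EF_Run assay=14) = 14; EF_Imaging = 14+4 = 18
ES_Data extraction = 14; EF_Data extraction = 14+7 = 21
ES_Statistical analysis = max(EF_Equipment setup=9, EF_Run assay=14) = 14; EF_Statistical analysis = 14+7 = 21
ES_Replicate run = 18; EF_Replicate run = 18+9 = 27
ES_Write-up = max(EF_Sample prep=13, EF_Incubation=16, EF_Data extraction=21, EF_Statistical analysis=21, EF_Replicate run=27) = 27; EF_Write-up = 27+3 = 30
Expected project duration μ = 30 weeks. Critical path: Equipment setup → Run assay → Imaging → Replicate run → Write-up.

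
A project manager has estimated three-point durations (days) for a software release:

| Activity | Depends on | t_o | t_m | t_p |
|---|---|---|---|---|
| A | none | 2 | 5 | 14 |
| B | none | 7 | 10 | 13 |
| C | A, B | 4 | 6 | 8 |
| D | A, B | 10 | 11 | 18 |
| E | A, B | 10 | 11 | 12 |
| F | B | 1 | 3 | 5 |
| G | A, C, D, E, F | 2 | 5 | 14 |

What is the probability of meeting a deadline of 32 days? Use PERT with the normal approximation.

0.938

te_A = (2 + 4·5 + 14)/6 = 36/6 = 6; σ²_A = ((14−2)/6)² = 4.000
te_B = (7 + 4·10 + 13)/6 = 60/6 = 10; σ²_B = ((13−7)/6)² = 1.000
te_C = (4 + 4·6 + 8)/6 = 36/6 = 6; σ²_C = ((8−4)/6)² = 0.444
te_D = (10 + 4·11 + 18)/6 = 72/6 = 12; σ²_D = ((18−10)/6)² = 1.778
te_E = (10 + 4·11 + 12)/6 = 66/6 = 11; σ²_E = ((12−10)/6)² = 0.111
te_F = (1 + 4·3 + 5)/6 = 18/6 = 3; σ²_F = ((5−1)/6)² = 0.444
te_G = (2 + 4·5 + 14)/6 = 36/6 = 6; σ²_G = ((14−2)/6)² = 4.000

Forward pass:
ES_A = 0; EF_A = 6
ES_B = 0; EF_B = 10
ES_C = max(EF_A=6, EF_B=10) = 10; EF_C = 10+6 = 16
ES_D = max(EF_A=6, EF_B=10) = 10; EF_D = 10+12 = 22
ES_E = max(EF_A=6, EF_B=10) = 10; EF_E = 10+11 = 21
ES_F = 10; EF_F = 10+3 = 13
ES_G = max(EF_A=6, EF_C=16, EF_D=22, EF_E=21, EF_F=13) = 22; EF_G = 22+6 = 28
Expected project duration μ = 28 days. Critical path: B → D → G.

Variance along critical path = 1.000 + 1.778 + 4.000 = 6.778; σ = √6.778 = 2.603 days.
Z = (32 − 28) / 2.603 = 1.536
P(T ≤ 32) = Φ(1.536) ≈ 0.938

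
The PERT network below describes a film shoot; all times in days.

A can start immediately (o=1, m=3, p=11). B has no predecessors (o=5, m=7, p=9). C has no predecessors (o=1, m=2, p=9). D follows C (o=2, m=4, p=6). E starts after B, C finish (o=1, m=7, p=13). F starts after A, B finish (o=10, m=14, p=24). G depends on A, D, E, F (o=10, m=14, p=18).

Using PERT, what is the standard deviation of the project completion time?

2.77 days

te_A = (1 + 4·3 + 11)/6 = 24/6 = 4; σ²_A = ((11−1)/6)² = 2.778
te_B = (5 + 4·7 + 9)/6 = 42/6 = 7; σ²_B = ((9−5)/6)² = 0.444
te_C = (1 + 4·2 + 9)/6 = 18/6 = 3; σ²_C = ((9−1)/6)² = 1.778
te_D = (2 + 4·4 + 6)/6 = 24/6 = 4; σ²_D = ((6−2)/6)² = 0.444
te_E = (1 + 4·7 + 13)/6 = 42/6 = 7; σ²_E = ((13−1)/6)² = 4.000
te_F = (10 + 4·14 + 24)/6 = 90/6 = 15; σ²_F = ((24−10)/6)² = 5.444
te_G = (10 + 4·14 + 18)/6 = 84/6 = 14; σ²_G = ((18−10)/6)² = 1.778

Forward pass:
ES_A = 0; EF_A = 4
ES_B = 0; EF_B = 7
ES_C = 0; EF_C = 3
ES_D = 3; EF_D = 3+4 = 7
ES_E = max(EF_B=7, EF_C=3) = 7; EF_E = 7+7 = 14
ES_F = max(EF_A=4, EF_B=7) = 7; EF_F = 7+15 = 22
ES_G = max(EF_A=4, EF_D=7, EF_E=14, EF_F=22) = 22; EF_G = 22+14 = 36
Expected project duration μ = 36 days. Critical path: B → F → G.

Variance along critical path = 0.444 + 5.444 + 1.778 = 7.667
σ = √7.667 = 2.769 days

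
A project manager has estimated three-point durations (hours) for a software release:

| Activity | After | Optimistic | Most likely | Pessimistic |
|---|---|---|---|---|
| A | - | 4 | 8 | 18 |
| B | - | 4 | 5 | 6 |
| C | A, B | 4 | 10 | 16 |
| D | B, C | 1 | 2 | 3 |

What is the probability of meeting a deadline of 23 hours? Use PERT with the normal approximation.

te_A = (4 + 4·8 + 18)/6 = 54/6 = 9; σ²_A = ((18−4)/6)² = 5.444
te_B = (4 + 4·5 + 6)/6 = 30/6 = 5; σ²_B = ((6−4)/6)² = 0.111
te_C = (4 + 4·10 + 16)/6 = 60/6 = 10; σ²_C = ((16−4)/6)² = 4.000
te_D = (1 + 4·2 + 3)/6 = 12/6 = 2; σ²_D = ((3−1)/6)² = 0.111

Forward pass:
ES_A = 0; EF_A = 9
ES_B = 0; EF_B = 5
ES_C = max(EF_A=9, EF_B=5) = 9; EF_C = 9+10 = 19
ES_D = max(EF_B=5, EF_C=19) = 19; EF_D = 19+2 = 21
Expected project duration μ = 21 hours. Critical path: A → C → D.

Variance along critical path = 5.444 + 4.000 + 0.111 = 9.556; σ = √9.556 = 3.091 hours.
Z = (23 − 21) / 3.091 = 0.647
P(T ≤ 23) = Φ(0.647) ≈ 0.741

0.741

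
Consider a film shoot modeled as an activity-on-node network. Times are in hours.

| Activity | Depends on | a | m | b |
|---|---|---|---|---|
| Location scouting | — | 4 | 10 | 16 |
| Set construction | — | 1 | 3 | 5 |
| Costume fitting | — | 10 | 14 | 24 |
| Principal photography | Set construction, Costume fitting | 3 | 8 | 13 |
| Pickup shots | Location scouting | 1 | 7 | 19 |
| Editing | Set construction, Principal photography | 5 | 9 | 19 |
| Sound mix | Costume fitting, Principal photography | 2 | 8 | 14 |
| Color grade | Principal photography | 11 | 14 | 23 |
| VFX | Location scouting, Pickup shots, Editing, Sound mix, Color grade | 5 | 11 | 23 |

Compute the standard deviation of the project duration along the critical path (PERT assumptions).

4.61 hours

te_Location scouting = (4 + 4·10 + 16)/6 = 60/6 = 10; σ²_Location scouting = ((16−4)/6)² = 4.000
te_Set construction = (1 + 4·3 + 5)/6 = 18/6 = 3; σ²_Set construction = ((5−1)/6)² = 0.444
te_Costume fitting = (10 + 4·14 + 24)/6 = 90/6 = 15; σ²_Costume fitting = ((24−10)/6)² = 5.444
te_Principal photography = (3 + 4·8 + 13)/6 = 48/6 = 8; σ²_Principal photography = ((13−3)/6)² = 2.778
te_Pickup shots = (1 + 4·7 + 19)/6 = 48/6 = 8; σ²_Pickup shots = ((19−1)/6)² = 9.000
te_Editing = (5 + 4·9 + 19)/6 = 60/6 = 10; σ²_Editing = ((19−5)/6)² = 5.444
te_Sound mix = (2 + 4·8 + 14)/6 = 48/6 = 8; σ²_Sound mix = ((14−2)/6)² = 4.000
te_Color grade = (11 + 4·14 + 23)/6 = 90/6 = 15; σ²_Color grade = ((23−11)/6)² = 4.000
te_VFX = (5 + 4·11 + 23)/6 = 72/6 = 12; σ²_VFX = ((23−5)/6)² = 9.000

Forward pass:
ES_Location scouting = 0; EF_Location scouting = 10
ES_Set construction = 0; EF_Set construction = 3
ES_Costume fitting = 0; EF_Costume fitting = 15
ES_Principal photography = max(EF_Set construction=3, EF_Costume fitting=15) = 15; EF_Principal photography = 15+8 = 23
ES_Pickup shots = 10; EF_Pickup shots = 10+8 = 18
ES_Editing = max(EF_Set construction=3, EF_Principal photography=23) = 23; EF_Editing = 23+10 = 33
ES_Sound mix = max(EF_Costume fitting=15, EF_Principal photography=23) = 23; EF_Sound mix = 23+8 = 31
ES_Color grade = 23; EF_Color grade = 23+15 = 38
ES_VFX = max(EF_Location scouting=10, EF_Pickup shots=18, EF_Editing=33, EF_Sound mix=31, EF_Color grade=38) = 38; EF_VFX = 38+12 = 50
Expected project duration μ = 50 hours. Critical path: Costume fitting → Principal photography → Color grade → VFX.

Variance along critical path = 5.444 + 2.778 + 4.000 + 9.000 = 21.222
σ = √21.222 = 4.607 hours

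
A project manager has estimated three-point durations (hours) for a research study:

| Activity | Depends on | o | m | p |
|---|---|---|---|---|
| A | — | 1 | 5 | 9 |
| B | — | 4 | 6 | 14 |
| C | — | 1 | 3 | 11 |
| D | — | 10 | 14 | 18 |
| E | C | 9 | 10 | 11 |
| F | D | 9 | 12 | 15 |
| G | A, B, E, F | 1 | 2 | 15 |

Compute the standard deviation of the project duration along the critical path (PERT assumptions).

te_A = (1 + 4·5 + 9)/6 = 30/6 = 5; σ²_A = ((9−1)/6)² = 1.778
te_B = (4 + 4·6 + 14)/6 = 42/6 = 7; σ²_B = ((14−4)/6)² = 2.778
te_C = (1 + 4·3 + 11)/6 = 24/6 = 4; σ²_C = ((11−1)/6)² = 2.778
te_D = (10 + 4·14 + 18)/6 = 84/6 = 14; σ²_D = ((18−10)/6)² = 1.778
te_E = (9 + 4·10 + 11)/6 = 60/6 = 10; σ²_E = ((11−9)/6)² = 0.111
te_F = (9 + 4·12 + 15)/6 = 72/6 = 12; σ²_F = ((15−9)/6)² = 1.000
te_G = (1 + 4·2 + 15)/6 = 24/6 = 4; σ²_G = ((15−1)/6)² = 5.444

Forward pass:
ES_A = 0; EF_A = 5
ES_B = 0; EF_B = 7
ES_C = 0; EF_C = 4
ES_D = 0; EF_D = 14
ES_E = 4; EF_E = 4+10 = 14
ES_F = 14; EF_F = 14+12 = 26
ES_G = max(EF_A=5, EF_B=7, EF_E=14, EF_F=26) = 26; EF_G = 26+4 = 30
Expected project duration μ = 30 hours. Critical path: D → F → G.

Variance along critical path = 1.778 + 1.000 + 5.444 = 8.222
σ = √8.222 = 2.867 hours

2.87 hours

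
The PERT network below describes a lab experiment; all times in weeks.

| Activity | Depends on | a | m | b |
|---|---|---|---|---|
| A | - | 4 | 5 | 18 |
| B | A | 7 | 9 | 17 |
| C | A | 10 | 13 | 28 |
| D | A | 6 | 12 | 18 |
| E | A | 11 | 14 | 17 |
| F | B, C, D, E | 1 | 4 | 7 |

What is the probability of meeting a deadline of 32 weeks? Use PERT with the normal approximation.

te_A = (4 + 4·5 + 18)/6 = 42/6 = 7; σ²_A = ((18−4)/6)² = 5.444
te_B = (7 + 4·9 + 17)/6 = 60/6 = 10; σ²_B = ((17−7)/6)² = 2.778
te_C = (10 + 4·13 + 28)/6 = 90/6 = 15; σ²_C = ((28−10)/6)² = 9.000
te_D = (6 + 4·12 + 18)/6 = 72/6 = 12; σ²_D = ((18−6)/6)² = 4.000
te_E = (11 + 4·14 + 17)/6 = 84/6 = 14; σ²_E = ((17−11)/6)² = 1.000
te_F = (1 + 4·4 + 7)/6 = 24/6 = 4; σ²_F = ((7−1)/6)² = 1.000

Forward pass:
ES_A = 0; EF_A = 7
ES_B = 7; EF_B = 7+10 = 17
ES_C = 7; EF_C = 7+15 = 22
ES_D = 7; EF_D = 7+12 = 19
ES_E = 7; EF_E = 7+14 = 21
ES_F = max(EF_B=17, EF_C=22, EF_D=19, EF_E=21) = 22; EF_F = 22+4 = 26
Expected project duration μ = 26 weeks. Critical path: A → C → F.

Variance along critical path = 5.444 + 9.000 + 1.000 = 15.444; σ = √15.444 = 3.930 weeks.
Z = (32 − 26) / 3.930 = 1.527
P(T ≤ 32) = Φ(1.527) ≈ 0.937

0.937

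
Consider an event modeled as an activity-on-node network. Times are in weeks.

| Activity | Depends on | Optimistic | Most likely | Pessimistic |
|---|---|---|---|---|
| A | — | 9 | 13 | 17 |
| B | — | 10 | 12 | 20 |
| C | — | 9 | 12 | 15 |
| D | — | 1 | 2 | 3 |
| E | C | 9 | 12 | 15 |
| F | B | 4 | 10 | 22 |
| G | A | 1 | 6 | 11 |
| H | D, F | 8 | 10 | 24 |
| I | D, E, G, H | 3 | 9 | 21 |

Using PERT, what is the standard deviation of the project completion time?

5.28 weeks

te_A = (9 + 4·13 + 17)/6 = 78/6 = 13; σ²_A = ((17−9)/6)² = 1.778
te_B = (10 + 4·12 + 20)/6 = 78/6 = 13; σ²_B = ((20−10)/6)² = 2.778
te_C = (9 + 4·12 + 15)/6 = 72/6 = 12; σ²_C = ((15−9)/6)² = 1.000
te_D = (1 + 4·2 + 3)/6 = 12/6 = 2; σ²_D = ((3−1)/6)² = 0.111
te_E = (9 + 4·12 + 15)/6 = 72/6 = 12; σ²_E = ((15−9)/6)² = 1.000
te_F = (4 + 4·10 + 22)/6 = 66/6 = 11; σ²_F = ((22−4)/6)² = 9.000
te_G = (1 + 4·6 + 11)/6 = 36/6 = 6; σ²_G = ((11−1)/6)² = 2.778
te_H = (8 + 4·10 + 24)/6 = 72/6 = 12; σ²_H = ((24−8)/6)² = 7.111
te_I = (3 + 4·9 + 21)/6 = 60/6 = 10; σ²_I = ((21−3)/6)² = 9.000

Forward pass:
ES_A = 0; EF_A = 13
ES_B = 0; EF_B = 13
ES_C = 0; EF_C = 12
ES_D = 0; EF_D = 2
ES_E = 12; EF_E = 12+12 = 24
ES_F = 13; EF_F = 13+11 = 24
ES_G = 13; EF_G = 13+6 = 19
ES_H = max(EF_D=2, EF_F=24) = 24; EF_H = 24+12 = 36
ES_I = max(EF_D=2, EF_E=24, EF_G=19, EF_H=36) = 36; EF_I = 36+10 = 46
Expected project duration μ = 46 weeks. Critical path: B → F → H → I.

Variance along critical path = 2.778 + 9.000 + 7.111 + 9.000 = 27.889
σ = √27.889 = 5.281 weeks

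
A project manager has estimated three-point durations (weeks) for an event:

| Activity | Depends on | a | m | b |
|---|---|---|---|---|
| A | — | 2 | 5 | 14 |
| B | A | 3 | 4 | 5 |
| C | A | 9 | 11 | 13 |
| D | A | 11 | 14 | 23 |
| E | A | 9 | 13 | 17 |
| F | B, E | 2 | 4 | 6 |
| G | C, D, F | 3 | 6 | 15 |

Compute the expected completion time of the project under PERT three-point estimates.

te_A = (2 + 4·5 + 14)/6 = 36/6 = 6
te_B = (3 + 4·4 + 5)/6 = 24/6 = 4
te_C = (9 + 4·11 + 13)/6 = 66/6 = 11
te_D = (11 + 4·14 + 23)/6 = 90/6 = 15
te_E = (9 + 4·13 + 17)/6 = 78/6 = 13
te_F = (2 + 4·4 + 6)/6 = 24/6 = 4
te_G = (3 + 4·6 + 15)/6 = 42/6 = 7

Forward pass:
ES_A = 0; EF_A = 6
ES_B = 6; EF_B = 6+4 = 10
ES_C = 6; EF_C = 6+11 = 17
ES_D = 6; EF_D = 6+15 = 21
ES_E = 6; EF_E = 6+13 = 19
ES_F = max(EF_B=10, EF_E=19) = 19; EF_F = 19+4 = 23
ES_G = max(EF_C=17, EF_D=21, EF_F=23) = 23; EF_G = 23+7 = 30
Expected project duration μ = 30 weeks. Critical path: A → E → F → G.

30 weeks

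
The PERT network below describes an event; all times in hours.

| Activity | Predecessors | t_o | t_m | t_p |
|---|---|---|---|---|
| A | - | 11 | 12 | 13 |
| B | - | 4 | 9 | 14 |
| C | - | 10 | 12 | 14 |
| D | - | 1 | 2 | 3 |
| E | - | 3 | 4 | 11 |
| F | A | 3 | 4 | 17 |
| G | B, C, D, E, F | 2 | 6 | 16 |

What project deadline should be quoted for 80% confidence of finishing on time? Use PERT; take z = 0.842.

te_A = (11 + 4·12 + 13)/6 = 72/6 = 12; σ²_A = ((13−11)/6)² = 0.111
te_B = (4 + 4·9 + 14)/6 = 54/6 = 9; σ²_B = ((14−4)/6)² = 2.778
te_C = (10 + 4·12 + 14)/6 = 72/6 = 12; σ²_C = ((14−10)/6)² = 0.444
te_D = (1 + 4·2 + 3)/6 = 12/6 = 2; σ²_D = ((3−1)/6)² = 0.111
te_E = (3 + 4·4 + 11)/6 = 30/6 = 5; σ²_E = ((11−3)/6)² = 1.778
te_F = (3 + 4·4 + 17)/6 = 36/6 = 6; σ²_F = ((17−3)/6)² = 5.444
te_G = (2 + 4·6 + 16)/6 = 42/6 = 7; σ²_G = ((16−2)/6)² = 5.444

Forward pass:
ES_A = 0; EF_A = 12
ES_B = 0; EF_B = 9
ES_C = 0; EF_C = 12
ES_D = 0; EF_D = 2
ES_E = 0; EF_E = 5
ES_F = 12; EF_F = 12+6 = 18
ES_G = max(EF_B=9, EF_C=12, EF_D=2, EF_E=5, EF_F=18) = 18; EF_G = 18+7 = 25
Expected project duration μ = 25 hours. Critical path: A → F → G.

Variance along critical path = 0.111 + 5.444 + 5.444 = 11.000; σ = 3.317 hours.
D = μ + z·σ = 25 + 0.842·3.317 = 27.8 hours

27.8 hours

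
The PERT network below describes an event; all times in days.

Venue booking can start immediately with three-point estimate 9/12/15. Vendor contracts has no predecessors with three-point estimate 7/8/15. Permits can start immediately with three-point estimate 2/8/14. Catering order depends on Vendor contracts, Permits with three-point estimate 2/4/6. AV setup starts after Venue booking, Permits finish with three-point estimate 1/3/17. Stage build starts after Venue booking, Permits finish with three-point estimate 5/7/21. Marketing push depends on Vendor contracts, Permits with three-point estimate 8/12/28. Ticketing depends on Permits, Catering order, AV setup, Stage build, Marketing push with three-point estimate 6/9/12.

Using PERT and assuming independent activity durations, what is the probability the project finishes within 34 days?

te_Venue booking = (9 + 4·12 + 15)/6 = 72/6 = 12; σ²_Venue booking = ((15−9)/6)² = 1.000
te_Vendor contracts = (7 + 4·8 + 15)/6 = 54/6 = 9; σ²_Vendor contracts = ((15−7)/6)² = 1.778
te_Permits = (2 + 4·8 + 14)/6 = 48/6 = 8; σ²_Permits = ((14−2)/6)² = 4.000
te_Catering order = (2 + 4·4 + 6)/6 = 24/6 = 4; σ²_Catering order = ((6−2)/6)² = 0.444
te_AV setup = (1 + 4·3 + 17)/6 = 30/6 = 5; σ²_AV setup = ((17−1)/6)² = 7.111
te_Stage build = (5 + 4·7 + 21)/6 = 54/6 = 9; σ²_Stage build = ((21−5)/6)² = 7.111
te_Marketing push = (8 + 4·12 + 28)/6 = 84/6 = 14; σ²_Marketing push = ((28−8)/6)² = 11.111
te_Ticketing = (6 + 4·9 + 12)/6 = 54/6 = 9; σ²_Ticketing = ((12−6)/6)² = 1.000

Forward pass:
ES_Venue booking = 0; EF_Venue booking = 12
ES_Vendor contracts = 0; EF_Vendor contracts = 9
ES_Permits = 0; EF_Permits = 8
ES_Catering order = max(EF_Vendor contracts=9, EF_Permits=8) = 9; EF_Catering order = 9+4 = 13
ES_AV setup = max(EF_Venue booking=12, EF_Permits=8) = 12; EF_AV setup = 12+5 = 17
ES_Stage build = max(EF_Venue booking=12, EF_Permits=8) = 12; EF_Stage build = 12+9 = 21
ES_Marketing push = max(EF_Vendor contracts=9, EF_Permits=8) = 9; EF_Marketing push = 9+14 = 23
ES_Ticketing = max(EF_Permits=8, EF_Catering order=13, EF_AV setup=17, EF_Stage build=21, EF_Marketing push=23) = 23; EF_Ticketing = 23+9 = 32
Expected project duration μ = 32 days. Critical path: Vendor contracts → Marketing push → Ticketing.

Variance along critical path = 1.778 + 11.111 + 1.000 = 13.889; σ = √13.889 = 3.727 days.
Z = (34 − 32) / 3.727 = 0.537
P(T ≤ 34) = Φ(0.537) ≈ 0.704

0.704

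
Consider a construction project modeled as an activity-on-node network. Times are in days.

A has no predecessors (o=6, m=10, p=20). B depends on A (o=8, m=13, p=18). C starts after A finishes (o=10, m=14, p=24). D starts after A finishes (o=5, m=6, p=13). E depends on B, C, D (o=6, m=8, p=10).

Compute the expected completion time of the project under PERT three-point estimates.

te_A = (6 + 4·10 + 20)/6 = 66/6 = 11
te_B = (8 + 4·13 + 18)/6 = 78/6 = 13
te_C = (10 + 4·14 + 24)/6 = 90/6 = 15
te_D = (5 + 4·6 + 13)/6 = 42/6 = 7
te_E = (6 + 4·8 + 10)/6 = 48/6 = 8

Forward pass:
ES_A = 0; EF_A = 11
ES_B = 11; EF_B = 11+13 = 24
ES_C = 11; EF_C = 11+15 = 26
ES_D = 11; EF_D = 11+7 = 18
ES_E = max(EF_B=24, EF_C=26, EF_D=18) = 26; EF_E = 26+8 = 34
Expected project duration μ = 34 days. Critical path: A → C → E.

34 days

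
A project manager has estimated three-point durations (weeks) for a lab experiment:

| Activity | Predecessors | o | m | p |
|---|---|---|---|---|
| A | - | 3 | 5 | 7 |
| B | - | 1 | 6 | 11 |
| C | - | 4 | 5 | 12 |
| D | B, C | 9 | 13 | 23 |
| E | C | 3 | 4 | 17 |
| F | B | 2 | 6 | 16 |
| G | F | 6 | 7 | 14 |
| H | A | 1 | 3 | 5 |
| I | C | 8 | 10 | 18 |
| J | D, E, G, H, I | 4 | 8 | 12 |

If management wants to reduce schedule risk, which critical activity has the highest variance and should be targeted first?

F

te_A = (3 + 4·5 + 7)/6 = 30/6 = 5; σ²_A = ((7−3)/6)² = 0.444
te_B = (1 + 4·6 + 11)/6 = 36/6 = 6; σ²_B = ((11−1)/6)² = 2.778
te_C = (4 + 4·5 + 12)/6 = 36/6 = 6; σ²_C = ((12−4)/6)² = 1.778
te_D = (9 + 4·13 + 23)/6 = 84/6 = 14; σ²_D = ((23−9)/6)² = 5.444
te_E = (3 + 4·4 + 17)/6 = 36/6 = 6; σ²_E = ((17−3)/6)² = 5.444
te_F = (2 + 4·6 + 16)/6 = 42/6 = 7; σ²_F = ((16−2)/6)² = 5.444
te_G = (6 + 4·7 + 14)/6 = 48/6 = 8; σ²_G = ((14−6)/6)² = 1.778
te_H = (1 + 4·3 + 5)/6 = 18/6 = 3; σ²_H = ((5−1)/6)² = 0.444
te_I = (8 + 4·10 + 18)/6 = 66/6 = 11; σ²_I = ((18−8)/6)² = 2.778
te_J = (4 + 4·8 + 12)/6 = 48/6 = 8; σ²_J = ((12−4)/6)² = 1.778

Forward pass:
ES_A = 0; EF_A = 5
ES_B = 0; EF_B = 6
ES_C = 0; EF_C = 6
ES_D = max(EF_B=6, EF_C=6) = 6; EF_D = 6+14 = 20
ES_E = 6; EF_E = 6+6 = 12
ES_F = 6; EF_F = 6+7 = 13
ES_G = 13; EF_G = 13+8 = 21
ES_H = 5; EF_H = 5+3 = 8
ES_I = 6; EF_I = 6+11 = 17
ES_J = max(EF_D=20, EF_E=12, EF_G=21, EF_H=8, EF_I=17) = 21; EF_J = 21+8 = 29
Expected project duration μ = 29 weeks. Critical path: B → F → G → J.

Variances on critical path: σ²_B=2.778, σ²_F=5.444, σ²_G=1.778, σ²_J=1.778.
Largest is σ²_F = 5.444.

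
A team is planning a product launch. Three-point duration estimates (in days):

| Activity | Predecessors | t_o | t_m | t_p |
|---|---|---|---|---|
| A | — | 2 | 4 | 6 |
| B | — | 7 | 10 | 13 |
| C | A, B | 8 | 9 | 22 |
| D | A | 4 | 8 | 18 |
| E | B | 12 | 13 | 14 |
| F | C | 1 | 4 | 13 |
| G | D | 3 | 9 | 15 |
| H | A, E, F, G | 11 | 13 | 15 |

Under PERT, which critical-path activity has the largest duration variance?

te_A = (2 + 4·4 + 6)/6 = 24/6 = 4; σ²_A = ((6−2)/6)² = 0.444
te_B = (7 + 4·10 + 13)/6 = 60/6 = 10; σ²_B = ((13−7)/6)² = 1.000
te_C = (8 + 4·9 + 22)/6 = 66/6 = 11; σ²_C = ((22−8)/6)² = 5.444
te_D = (4 + 4·8 + 18)/6 = 54/6 = 9; σ²_D = ((18−4)/6)² = 5.444
te_E = (12 + 4·13 + 14)/6 = 78/6 = 13; σ²_E = ((14−12)/6)² = 0.111
te_F = (1 + 4·4 + 13)/6 = 30/6 = 5; σ²_F = ((13−1)/6)² = 4.000
te_G = (3 + 4·9 + 15)/6 = 54/6 = 9; σ²_G = ((15−3)/6)² = 4.000
te_H = (11 + 4·13 + 15)/6 = 78/6 = 13; σ²_H = ((15−11)/6)² = 0.444

Forward pass:
ES_A = 0; EF_A = 4
ES_B = 0; EF_B = 10
ES_C = max(EF_A=4, EF_B=10) = 10; EF_C = 10+11 = 21
ES_D = 4; EF_D = 4+9 = 13
ES_E = 10; EF_E = 10+13 = 23
ES_F = 21; EF_F = 21+5 = 26
ES_G = 13; EF_G = 13+9 = 22
ES_H = max(EF_A=4, EF_E=23, EF_F=26, EF_G=22) = 26; EF_H = 26+13 = 39
Expected project duration μ = 39 days. Critical path: B → C → F → H.

Variances on critical path: σ²_B=1.000, σ²_C=5.444, σ²_F=4.000, σ²_H=0.444.
Largest is σ²_C = 5.444.

C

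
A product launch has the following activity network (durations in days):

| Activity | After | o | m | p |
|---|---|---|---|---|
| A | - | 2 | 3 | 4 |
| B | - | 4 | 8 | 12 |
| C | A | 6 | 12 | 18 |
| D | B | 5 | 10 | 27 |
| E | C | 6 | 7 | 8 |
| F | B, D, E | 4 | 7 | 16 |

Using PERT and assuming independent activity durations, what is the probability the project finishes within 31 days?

te_A = (2 + 4·3 + 4)/6 = 18/6 = 3; σ²_A = ((4−2)/6)² = 0.111
te_B = (4 + 4·8 + 12)/6 = 48/6 = 8; σ²_B = ((12−4)/6)² = 1.778
te_C = (6 + 4·12 + 18)/6 = 72/6 = 12; σ²_C = ((18−6)/6)² = 4.000
te_D = (5 + 4·10 + 27)/6 = 72/6 = 12; σ²_D = ((27−5)/6)² = 13.444
te_E = (6 + 4·7 + 8)/6 = 42/6 = 7; σ²_E = ((8−6)/6)² = 0.111
te_F = (4 + 4·7 + 16)/6 = 48/6 = 8; σ²_F = ((16−4)/6)² = 4.000

Forward pass:
ES_A = 0; EF_A = 3
ES_B = 0; EF_B = 8
ES_C = 3; EF_C = 3+12 = 15
ES_D = 8; EF_D = 8+12 = 20
ES_E = 15; EF_E = 15+7 = 22
ES_F = max(EF_B=8, EF_D=20, EF_E=22) = 22; EF_F = 22+8 = 30
Expected project duration μ = 30 days. Critical path: A → C → E → F.

Variance along critical path = 0.111 + 4.000 + 0.111 + 4.000 = 8.222; σ = √8.222 = 2.867 days.
Z = (31 − 30) / 2.867 = 0.349
P(T ≤ 31) = Φ(0.349) ≈ 0.636

0.636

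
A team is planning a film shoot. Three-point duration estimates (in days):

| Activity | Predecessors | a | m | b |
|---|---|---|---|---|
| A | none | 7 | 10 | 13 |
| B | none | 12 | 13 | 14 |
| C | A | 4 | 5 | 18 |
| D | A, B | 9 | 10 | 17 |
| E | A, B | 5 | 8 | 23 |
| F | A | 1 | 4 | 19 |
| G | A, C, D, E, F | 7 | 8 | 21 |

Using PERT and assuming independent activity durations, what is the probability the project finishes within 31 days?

0.134

te_A = (7 + 4·10 + 13)/6 = 60/6 = 10; σ²_A = ((13−7)/6)² = 1.000
te_B = (12 + 4·13 + 14)/6 = 78/6 = 13; σ²_B = ((14−12)/6)² = 0.111
te_C = (4 + 4·5 + 18)/6 = 42/6 = 7; σ²_C = ((18−4)/6)² = 5.444
te_D = (9 + 4·10 + 17)/6 = 66/6 = 11; σ²_D = ((17−9)/6)² = 1.778
te_E = (5 + 4·8 + 23)/6 = 60/6 = 10; σ²_E = ((23−5)/6)² = 9.000
te_F = (1 + 4·4 + 19)/6 = 36/6 = 6; σ²_F = ((19−1)/6)² = 9.000
te_G = (7 + 4·8 + 21)/6 = 60/6 = 10; σ²_G = ((21−7)/6)² = 5.444

Forward pass:
ES_A = 0; EF_A = 10
ES_B = 0; EF_B = 13
ES_C = 10; EF_C = 10+7 = 17
ES_D = max(EF_A=10, EF_B=13) = 13; EF_D = 13+11 = 24
ES_E = max(EF_A=10, EF_B=13) = 13; EF_E = 13+10 = 23
ES_F = 10; EF_F = 10+6 = 16
ES_G = max(EF_A=10, EF_C=17, EF_D=24, EF_E=23, EF_F=16) = 24; EF_G = 24+10 = 34
Expected project duration μ = 34 days. Critical path: B → D → G.

Variance along critical path = 0.111 + 1.778 + 5.444 = 7.333; σ = √7.333 = 2.708 days.
Z = (31 − 34) / 2.708 = -1.108
P(T ≤ 31) = Φ(-1.108) ≈ 0.134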